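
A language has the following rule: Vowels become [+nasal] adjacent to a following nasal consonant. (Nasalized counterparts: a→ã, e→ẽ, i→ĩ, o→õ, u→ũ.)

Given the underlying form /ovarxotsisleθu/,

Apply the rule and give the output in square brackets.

[ovarxotsisleθu]

no segment meets the rule's conditions; no change.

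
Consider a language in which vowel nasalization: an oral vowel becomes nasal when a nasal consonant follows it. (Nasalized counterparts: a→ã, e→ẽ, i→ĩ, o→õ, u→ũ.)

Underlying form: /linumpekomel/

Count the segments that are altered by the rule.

/i/ before nasal /n/ → [ĩ]
/u/ before nasal /m/ → [ũ]
/o/ before nasal /m/ → [õ]
3 segments change.

3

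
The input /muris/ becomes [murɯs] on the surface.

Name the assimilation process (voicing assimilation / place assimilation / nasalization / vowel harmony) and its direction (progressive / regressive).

vowel harmony, progressive

/i/→[ɯ].
Vowels agree with the first vowel, so the harmony is progressive.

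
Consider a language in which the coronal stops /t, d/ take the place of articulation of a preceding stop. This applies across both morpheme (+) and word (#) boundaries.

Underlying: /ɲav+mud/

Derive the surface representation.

no segment meets the rule's conditions; no change.

[ɲav+mud]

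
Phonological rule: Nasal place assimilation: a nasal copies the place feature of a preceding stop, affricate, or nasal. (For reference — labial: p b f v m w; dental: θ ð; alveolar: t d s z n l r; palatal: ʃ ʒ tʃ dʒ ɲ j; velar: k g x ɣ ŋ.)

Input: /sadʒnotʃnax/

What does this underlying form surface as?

/n/ after /dʒ/ (palatal) → [ɲ]
/n/ after /tʃ/ (palatal) → [ɲ]

[sadʒɲotʃɲax]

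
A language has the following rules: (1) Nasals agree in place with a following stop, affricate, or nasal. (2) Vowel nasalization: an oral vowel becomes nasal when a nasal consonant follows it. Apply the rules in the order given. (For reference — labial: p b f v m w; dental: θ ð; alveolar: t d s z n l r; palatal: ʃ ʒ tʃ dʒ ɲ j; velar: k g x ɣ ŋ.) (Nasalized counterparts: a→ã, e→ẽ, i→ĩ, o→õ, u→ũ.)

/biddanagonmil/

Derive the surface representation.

[biddãnagõmmil]

Rule 1: /n/ before /m/ (labial) → [m]
After rule 1: biddanagommil
Rule 2: /a/ before nasal /n/ → [ã]
Rule 2: /o/ before nasal /m/ → [õ]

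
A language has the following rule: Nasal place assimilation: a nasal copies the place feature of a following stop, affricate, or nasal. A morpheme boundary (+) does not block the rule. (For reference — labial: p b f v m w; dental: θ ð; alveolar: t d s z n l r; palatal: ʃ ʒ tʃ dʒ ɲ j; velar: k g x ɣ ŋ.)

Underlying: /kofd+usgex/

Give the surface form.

no segment meets the rule's conditions; no change.

[kofd+usgex]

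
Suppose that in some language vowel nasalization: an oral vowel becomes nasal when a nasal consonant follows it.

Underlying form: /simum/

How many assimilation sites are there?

/i/ before nasal /m/ → [ĩ]
/u/ before nasal /m/ → [ũ]
2 segments change.

2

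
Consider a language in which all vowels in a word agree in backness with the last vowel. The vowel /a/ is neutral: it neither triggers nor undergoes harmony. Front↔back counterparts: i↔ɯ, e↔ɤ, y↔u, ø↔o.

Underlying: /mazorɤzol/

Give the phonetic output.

no segment meets the rule's conditions; no change.

[mazorɤzol]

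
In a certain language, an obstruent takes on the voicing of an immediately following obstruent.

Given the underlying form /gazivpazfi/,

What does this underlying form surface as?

/v/ before /p/ (voiceless) → [f]
/z/ before /f/ (voiceless) → [s]

[gazifpasfi]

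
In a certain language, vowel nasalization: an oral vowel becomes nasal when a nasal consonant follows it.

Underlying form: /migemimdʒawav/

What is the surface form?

/e/ before nasal /m/ → [ẽ]
/i/ before nasal /m/ → [ĩ]

[migẽmĩmdʒawav]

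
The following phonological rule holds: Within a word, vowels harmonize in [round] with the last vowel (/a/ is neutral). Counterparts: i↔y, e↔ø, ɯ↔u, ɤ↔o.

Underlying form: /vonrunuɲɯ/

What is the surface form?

/o/ harmonizes with /ɯ/ ([-round]) → [ɤ]
/u/ harmonizes with /ɯ/ ([-round]) → [ɯ]
/u/ harmonizes with /ɯ/ ([-round]) → [ɯ]

[vɤnrɯnɯɲɯ]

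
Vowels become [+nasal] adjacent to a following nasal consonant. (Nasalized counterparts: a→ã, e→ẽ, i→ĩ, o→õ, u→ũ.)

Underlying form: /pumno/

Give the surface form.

[pũmno]

/u/ before nasal /m/ → [ũ]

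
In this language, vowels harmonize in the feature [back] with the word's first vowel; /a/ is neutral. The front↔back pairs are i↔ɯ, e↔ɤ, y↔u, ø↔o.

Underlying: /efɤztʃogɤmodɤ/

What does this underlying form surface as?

[efeztʃøgemøde]

/ɤ/ harmonizes with /e/ ([-back]) → [e]
/o/ harmonizes with /e/ ([-back]) → [ø]
/ɤ/ harmonizes with /e/ ([-back]) → [e]
/o/ harmonizes with /e/ ([-back]) → [ø]
/ɤ/ harmonizes with /e/ ([-back]) → [e]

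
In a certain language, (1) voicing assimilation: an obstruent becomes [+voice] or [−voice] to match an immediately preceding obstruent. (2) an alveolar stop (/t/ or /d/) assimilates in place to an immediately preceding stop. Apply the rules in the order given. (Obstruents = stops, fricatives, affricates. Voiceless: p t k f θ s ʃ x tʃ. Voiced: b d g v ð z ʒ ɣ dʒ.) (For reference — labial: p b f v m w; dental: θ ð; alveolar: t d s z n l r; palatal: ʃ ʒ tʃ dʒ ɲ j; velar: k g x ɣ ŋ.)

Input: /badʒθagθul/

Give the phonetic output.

[badʒðagðul]

Rule 1: /θ/ after /dʒ/ (voiced) → [ð]
Rule 1: /θ/ after /g/ (voiced) → [ð]
After rule 1: badʒðagðul
Rule 2: no segment meets the rule's conditions; no change.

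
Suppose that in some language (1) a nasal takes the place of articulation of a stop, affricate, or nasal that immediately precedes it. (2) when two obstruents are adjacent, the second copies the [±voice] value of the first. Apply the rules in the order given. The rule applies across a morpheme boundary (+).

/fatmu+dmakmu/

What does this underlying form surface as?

Rule 1: /m/ after /t/ (alveolar) → [n]
Rule 1: /m/ after /d/ (alveolar) → [n]
Rule 1: /m/ after /k/ (velar) → [ŋ]
After rule 1: fatnu+dnakŋu
Rule 2: no segment meets the rule's conditions; no change.

[fatnu+dnakŋu]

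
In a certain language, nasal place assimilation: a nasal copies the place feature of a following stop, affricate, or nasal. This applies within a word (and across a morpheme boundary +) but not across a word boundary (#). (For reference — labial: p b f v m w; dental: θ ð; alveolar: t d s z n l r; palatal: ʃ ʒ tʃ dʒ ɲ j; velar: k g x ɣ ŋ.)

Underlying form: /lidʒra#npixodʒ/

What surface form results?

/n/ before /p/ (labial) → [m]

[lidʒra#mpixodʒ]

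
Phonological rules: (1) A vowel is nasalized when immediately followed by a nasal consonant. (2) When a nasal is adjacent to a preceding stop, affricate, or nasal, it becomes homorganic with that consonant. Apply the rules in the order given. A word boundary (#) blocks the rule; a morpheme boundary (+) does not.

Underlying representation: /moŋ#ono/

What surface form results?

[mõŋ#õno]

Rule 1: /o/ before nasal /ŋ/ → [õ]
Rule 1: /o/ before nasal /n/ → [õ]
After rule 1: mõŋ#õno
Rule 2: no segment meets the rule's conditions; no change.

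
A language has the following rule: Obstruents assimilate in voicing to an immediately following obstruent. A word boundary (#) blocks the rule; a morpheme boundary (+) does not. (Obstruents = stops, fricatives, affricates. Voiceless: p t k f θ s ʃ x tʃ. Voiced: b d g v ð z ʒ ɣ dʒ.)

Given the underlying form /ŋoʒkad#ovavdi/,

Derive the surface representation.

[ŋoʃkad#ovavdi]

/ʒ/ before /k/ (voiceless) → [ʃ]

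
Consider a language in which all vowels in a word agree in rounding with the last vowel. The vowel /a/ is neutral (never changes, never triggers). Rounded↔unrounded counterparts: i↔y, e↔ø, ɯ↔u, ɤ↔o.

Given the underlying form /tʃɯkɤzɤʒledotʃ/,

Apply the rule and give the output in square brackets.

/ɯ/ harmonizes with /o/ ([+round]) → [u]
/ɤ/ harmonizes with /o/ ([+round]) → [o]
/ɤ/ harmonizes with /o/ ([+round]) → [o]
/e/ harmonizes with /o/ ([+round]) → [ø]

[tʃukozoʒlødotʃ]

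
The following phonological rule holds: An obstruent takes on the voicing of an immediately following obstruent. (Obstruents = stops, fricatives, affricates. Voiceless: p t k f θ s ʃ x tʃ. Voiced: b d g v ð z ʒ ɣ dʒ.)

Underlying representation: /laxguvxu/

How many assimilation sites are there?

2

/x/ before /g/ (voiced) → [ɣ]
/v/ before /x/ (voiceless) → [f]
2 segments change.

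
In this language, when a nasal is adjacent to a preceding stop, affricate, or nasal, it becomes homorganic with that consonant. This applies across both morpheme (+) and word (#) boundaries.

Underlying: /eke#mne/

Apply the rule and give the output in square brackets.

[eke#mme]

/n/ after /m/ (labial) → [m]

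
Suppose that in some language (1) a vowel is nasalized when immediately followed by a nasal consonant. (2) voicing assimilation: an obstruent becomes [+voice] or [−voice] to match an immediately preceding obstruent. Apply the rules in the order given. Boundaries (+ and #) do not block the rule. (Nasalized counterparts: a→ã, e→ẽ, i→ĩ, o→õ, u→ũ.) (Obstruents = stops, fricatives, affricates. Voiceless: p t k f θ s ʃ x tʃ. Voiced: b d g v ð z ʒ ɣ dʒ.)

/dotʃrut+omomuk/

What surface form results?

[dotʃrut+õmõmuk]

Rule 1: /o/ before nasal /m/ → [õ]
Rule 1: /o/ before nasal /m/ → [õ]
After rule 1: dotʃrut+õmõmuk
Rule 2: no segment meets the rule's conditions; no change.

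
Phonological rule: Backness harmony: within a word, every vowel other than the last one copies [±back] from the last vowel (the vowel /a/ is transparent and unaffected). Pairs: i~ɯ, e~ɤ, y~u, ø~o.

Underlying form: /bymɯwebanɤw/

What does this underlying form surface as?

[bumɯwɤbanɤw]

/y/ harmonizes with /ɤ/ ([+back]) → [u]
/e/ harmonizes with /ɤ/ ([+back]) → [ɤ]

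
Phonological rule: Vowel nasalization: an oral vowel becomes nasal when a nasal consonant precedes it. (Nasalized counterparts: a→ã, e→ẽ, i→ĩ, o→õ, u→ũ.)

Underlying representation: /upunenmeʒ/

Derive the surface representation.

/e/ after nasal /n/ → [ẽ]
/e/ after nasal /m/ → [ẽ]

[upunẽnmẽʒ]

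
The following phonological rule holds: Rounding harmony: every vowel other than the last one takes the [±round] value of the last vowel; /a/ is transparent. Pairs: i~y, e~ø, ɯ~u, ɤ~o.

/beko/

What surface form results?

/e/ harmonizes with /o/ ([+round]) → [ø]

[bøko]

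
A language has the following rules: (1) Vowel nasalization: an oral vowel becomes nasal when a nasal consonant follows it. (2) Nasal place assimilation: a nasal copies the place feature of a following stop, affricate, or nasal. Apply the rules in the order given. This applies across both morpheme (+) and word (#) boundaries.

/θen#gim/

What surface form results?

Rule 1: /e/ before nasal /n/ → [ẽ]
Rule 1: /i/ before nasal /m/ → [ĩ]
After rule 1: θẽn#gĩm
Rule 2: /n/ before /g/ (velar) → [ŋ]

[θẽŋ#gĩm]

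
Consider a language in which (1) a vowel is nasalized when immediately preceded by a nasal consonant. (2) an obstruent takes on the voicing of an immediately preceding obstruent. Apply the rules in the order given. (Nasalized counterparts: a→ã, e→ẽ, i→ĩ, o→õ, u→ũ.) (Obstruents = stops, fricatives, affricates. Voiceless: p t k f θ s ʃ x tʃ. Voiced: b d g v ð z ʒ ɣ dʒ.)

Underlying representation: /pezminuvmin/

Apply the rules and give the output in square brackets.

Rule 1: /i/ after nasal /m/ → [ĩ]
Rule 1: /u/ after nasal /n/ → [ũ]
Rule 1: /i/ after nasal /m/ → [ĩ]
After rule 1: pezmĩnũvmĩn
Rule 2: no segment meets the rule's conditions; no change.

[pezmĩnũvmĩn]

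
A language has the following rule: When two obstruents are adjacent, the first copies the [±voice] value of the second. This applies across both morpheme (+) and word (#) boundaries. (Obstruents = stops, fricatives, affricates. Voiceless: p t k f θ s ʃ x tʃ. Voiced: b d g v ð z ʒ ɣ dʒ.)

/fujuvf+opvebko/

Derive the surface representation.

[fujuff+obvepko]

/v/ before /f/ (voiceless) → [f]
/p/ before /v/ (voiced) → [b]
/b/ before /k/ (voiceless) → [p]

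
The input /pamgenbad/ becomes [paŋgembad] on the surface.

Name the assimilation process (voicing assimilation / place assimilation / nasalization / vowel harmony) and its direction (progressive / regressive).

/m/→[ŋ] /n/→[m].
Each target copies a feature from the following segment, so the direction is regressive.

place assimilation, regressive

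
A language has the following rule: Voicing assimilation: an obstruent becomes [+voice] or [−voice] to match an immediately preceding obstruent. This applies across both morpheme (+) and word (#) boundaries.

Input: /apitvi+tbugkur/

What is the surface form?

[apitfi+tpuggur]

/v/ after /t/ (voiceless) → [f]
/b/ after /t/ (voiceless) → [p]
/k/ after /g/ (voiced) → [g]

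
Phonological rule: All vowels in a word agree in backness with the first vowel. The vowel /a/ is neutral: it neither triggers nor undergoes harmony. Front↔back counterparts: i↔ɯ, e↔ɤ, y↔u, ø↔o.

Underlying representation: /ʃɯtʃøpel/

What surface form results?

[ʃɯtʃopɤl]

/ø/ harmonizes with /ɯ/ ([+back]) → [o]
/e/ harmonizes with /ɯ/ ([+back]) → [ɤ]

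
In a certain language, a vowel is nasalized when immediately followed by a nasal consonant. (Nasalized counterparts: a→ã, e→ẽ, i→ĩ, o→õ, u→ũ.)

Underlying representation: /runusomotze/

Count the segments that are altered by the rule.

/u/ before nasal /n/ → [ũ]
/o/ before nasal /m/ → [õ]
2 segments change.

2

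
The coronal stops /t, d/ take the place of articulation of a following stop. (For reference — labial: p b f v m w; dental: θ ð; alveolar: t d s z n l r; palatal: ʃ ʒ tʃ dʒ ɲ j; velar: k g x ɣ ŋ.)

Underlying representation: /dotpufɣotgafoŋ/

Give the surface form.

[doppufɣokgafoŋ]

/t/ before /p/ (labial) → [p]
/t/ before /g/ (velar) → [k]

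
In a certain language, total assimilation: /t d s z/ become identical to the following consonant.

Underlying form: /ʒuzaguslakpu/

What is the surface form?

[ʒuzagullakpu]

/s/ before /l/ → [l] (total assimilation)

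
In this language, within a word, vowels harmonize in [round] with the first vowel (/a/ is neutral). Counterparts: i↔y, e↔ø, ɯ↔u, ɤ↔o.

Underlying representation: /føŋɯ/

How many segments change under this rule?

/ɯ/ harmonizes with /ø/ ([+round]) → [u]
1 segment changes.

1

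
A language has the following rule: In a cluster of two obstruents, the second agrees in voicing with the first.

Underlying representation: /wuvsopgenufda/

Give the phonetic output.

/s/ after /v/ (voiced) → [z]
/g/ after /p/ (voiceless) → [k]
/d/ after /f/ (voiceless) → [t]

[wuvzopkenufta]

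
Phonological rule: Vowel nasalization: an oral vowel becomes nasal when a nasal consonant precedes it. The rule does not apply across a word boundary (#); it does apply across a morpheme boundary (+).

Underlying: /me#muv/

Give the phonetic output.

[mẽ#mũv]

/e/ after nasal /m/ → [ẽ]
/u/ after nasal /m/ → [ũ]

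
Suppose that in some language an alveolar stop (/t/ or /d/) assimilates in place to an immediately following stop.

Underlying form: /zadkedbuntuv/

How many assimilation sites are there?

/d/ before /k/ (velar) → [g]
/d/ before /b/ (labial) → [b]
2 segments change.

2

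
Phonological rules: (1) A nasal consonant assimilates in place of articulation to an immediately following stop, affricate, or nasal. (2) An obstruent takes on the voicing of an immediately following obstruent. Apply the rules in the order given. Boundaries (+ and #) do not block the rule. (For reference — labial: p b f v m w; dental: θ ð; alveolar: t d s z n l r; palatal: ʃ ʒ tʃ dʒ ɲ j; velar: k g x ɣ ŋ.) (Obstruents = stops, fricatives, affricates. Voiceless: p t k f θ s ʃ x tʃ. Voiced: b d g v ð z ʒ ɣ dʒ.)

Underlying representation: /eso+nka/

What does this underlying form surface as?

Rule 1: /n/ before /k/ (velar) → [ŋ]
After rule 1: eso+ŋka
Rule 2: no segment meets the rule's conditions; no change.

[eso+ŋka]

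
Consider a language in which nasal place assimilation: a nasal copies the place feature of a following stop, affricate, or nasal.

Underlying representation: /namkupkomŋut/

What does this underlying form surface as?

[naŋkupkoŋŋut]

/m/ before /k/ (velar) → [ŋ]
/m/ before /ŋ/ (velar) → [ŋ]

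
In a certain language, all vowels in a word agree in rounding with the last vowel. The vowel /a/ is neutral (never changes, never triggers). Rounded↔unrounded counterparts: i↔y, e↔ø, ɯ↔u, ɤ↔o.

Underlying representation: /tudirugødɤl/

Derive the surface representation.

/u/ harmonizes with /ɤ/ ([-round]) → [ɯ]
/u/ harmonizes with /ɤ/ ([-round]) → [ɯ]
/ø/ harmonizes with /ɤ/ ([-round]) → [e]

[tɯdirɯgedɤl]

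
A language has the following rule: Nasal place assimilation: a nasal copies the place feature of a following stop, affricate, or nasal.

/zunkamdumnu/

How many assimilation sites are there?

3

/n/ before /k/ (velar) → [ŋ]
/m/ before /d/ (alveolar) → [n]
/m/ before /n/ (alveolar) → [n]
3 segments change.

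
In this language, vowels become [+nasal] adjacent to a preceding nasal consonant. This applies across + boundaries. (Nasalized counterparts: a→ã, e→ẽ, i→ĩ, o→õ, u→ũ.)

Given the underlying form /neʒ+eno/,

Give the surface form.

[nẽʒ+enõ]

/e/ after nasal /n/ → [ẽ]
/o/ after nasal /n/ → [õ]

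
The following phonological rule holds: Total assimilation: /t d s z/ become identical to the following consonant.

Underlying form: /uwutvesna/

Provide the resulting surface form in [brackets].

/t/ before /v/ → [v] (total assimilation)
/s/ before /n/ → [n] (total assimilation)

[uwuvvenna]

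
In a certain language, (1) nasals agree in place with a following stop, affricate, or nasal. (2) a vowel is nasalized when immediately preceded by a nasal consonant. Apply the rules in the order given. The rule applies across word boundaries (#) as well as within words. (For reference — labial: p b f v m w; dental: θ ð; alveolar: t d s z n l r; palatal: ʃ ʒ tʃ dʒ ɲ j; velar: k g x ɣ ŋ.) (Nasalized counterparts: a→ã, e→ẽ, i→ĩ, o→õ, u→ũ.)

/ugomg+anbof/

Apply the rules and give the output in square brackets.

Rule 1: /m/ before /g/ (velar) → [ŋ]
Rule 1: /n/ before /b/ (labial) → [m]
After rule 1: ugoŋg+ambof
Rule 2: no segment meets the rule's conditions; no change.

[ugoŋg+ambof]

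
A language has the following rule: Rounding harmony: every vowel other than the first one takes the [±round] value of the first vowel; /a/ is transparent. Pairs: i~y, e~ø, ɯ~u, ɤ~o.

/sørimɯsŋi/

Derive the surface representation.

/i/ harmonizes with /ø/ ([+round]) → [y]
/ɯ/ harmonizes with /ø/ ([+round]) → [u]
/i/ harmonizes with /ø/ ([+round]) → [y]

[sørymusŋy]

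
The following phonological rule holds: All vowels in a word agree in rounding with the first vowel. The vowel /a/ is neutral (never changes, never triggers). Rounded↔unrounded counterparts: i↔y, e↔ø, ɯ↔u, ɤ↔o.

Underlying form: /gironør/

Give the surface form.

/o/ harmonizes with /i/ ([-round]) → [ɤ]
/ø/ harmonizes with /i/ ([-round]) → [e]

[girɤner]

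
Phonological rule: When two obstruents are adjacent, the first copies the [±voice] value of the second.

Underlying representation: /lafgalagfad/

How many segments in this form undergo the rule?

2

/f/ before /g/ (voiced) → [v]
/g/ before /f/ (voiceless) → [k]
2 segments change.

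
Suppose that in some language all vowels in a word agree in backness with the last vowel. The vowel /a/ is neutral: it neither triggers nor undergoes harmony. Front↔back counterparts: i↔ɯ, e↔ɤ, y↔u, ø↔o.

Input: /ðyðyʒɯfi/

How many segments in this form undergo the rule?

1

/ɯ/ harmonizes with /i/ ([-back]) → [i]
1 segment changes.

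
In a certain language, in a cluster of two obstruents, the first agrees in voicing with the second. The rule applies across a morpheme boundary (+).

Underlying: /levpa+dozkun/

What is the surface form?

/v/ before /p/ (voiceless) → [f]
/z/ before /k/ (voiceless) → [s]

[lefpa+doskun]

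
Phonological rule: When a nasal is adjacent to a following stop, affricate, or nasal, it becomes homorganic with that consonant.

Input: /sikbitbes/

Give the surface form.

[sikbitbes]

no segment meets the rule's conditions; no change.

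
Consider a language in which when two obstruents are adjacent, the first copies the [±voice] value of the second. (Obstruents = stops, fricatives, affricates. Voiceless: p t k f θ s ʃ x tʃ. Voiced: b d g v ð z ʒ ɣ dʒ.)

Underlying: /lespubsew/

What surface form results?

/b/ before /s/ (voiceless) → [p]

[lespupsew]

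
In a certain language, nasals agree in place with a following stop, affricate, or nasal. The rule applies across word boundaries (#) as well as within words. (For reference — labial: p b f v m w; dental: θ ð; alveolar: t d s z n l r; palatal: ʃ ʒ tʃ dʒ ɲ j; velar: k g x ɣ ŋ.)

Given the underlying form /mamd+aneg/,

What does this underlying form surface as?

[mand+aneg]

/m/ before /d/ (alveolar) → [n]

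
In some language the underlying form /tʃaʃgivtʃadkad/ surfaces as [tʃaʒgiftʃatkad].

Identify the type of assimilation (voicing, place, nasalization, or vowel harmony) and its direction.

/ʃ/→[ʒ] /v/→[f] /d/→[t].
Each target copies a feature from the following segment, so the direction is regressive.

voicing assimilation, regressive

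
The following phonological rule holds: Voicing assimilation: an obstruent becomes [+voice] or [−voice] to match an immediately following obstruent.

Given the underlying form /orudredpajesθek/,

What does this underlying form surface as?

/d/ before /p/ (voiceless) → [t]

[orudretpajesθek]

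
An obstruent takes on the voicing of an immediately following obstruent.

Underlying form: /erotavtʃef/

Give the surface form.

/v/ before /tʃ/ (voiceless) → [f]

[erotaftʃef]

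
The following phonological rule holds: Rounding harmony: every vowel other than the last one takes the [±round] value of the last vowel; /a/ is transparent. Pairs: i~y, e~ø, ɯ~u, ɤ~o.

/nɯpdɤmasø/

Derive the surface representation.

[nupdomasø]

/ɯ/ harmonizes with /ø/ ([+round]) → [u]
/ɤ/ harmonizes with /ø/ ([+round]) → [o]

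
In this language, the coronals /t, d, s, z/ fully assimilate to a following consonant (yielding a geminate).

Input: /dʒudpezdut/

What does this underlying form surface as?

[dʒuppeddut]

/d/ before /p/ → [p] (total assimilation)
/z/ before /d/ → [d] (total assimilation)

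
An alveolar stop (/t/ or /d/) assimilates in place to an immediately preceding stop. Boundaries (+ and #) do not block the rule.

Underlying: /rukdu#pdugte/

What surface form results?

[rukgu#pbugke]

/d/ after /k/ (velar) → [g]
/d/ after /p/ (labial) → [b]
/t/ after /g/ (velar) → [k]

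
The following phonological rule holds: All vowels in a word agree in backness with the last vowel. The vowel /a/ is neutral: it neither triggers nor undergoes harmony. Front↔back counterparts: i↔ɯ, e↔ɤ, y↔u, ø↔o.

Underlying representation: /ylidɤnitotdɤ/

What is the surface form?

/y/ harmonizes with /ɤ/ ([+back]) → [u]
/i/ harmonizes with /ɤ/ ([+back]) → [ɯ]
/i/ harmonizes with /ɤ/ ([+back]) → [ɯ]

[ulɯdɤnɯtotdɤ]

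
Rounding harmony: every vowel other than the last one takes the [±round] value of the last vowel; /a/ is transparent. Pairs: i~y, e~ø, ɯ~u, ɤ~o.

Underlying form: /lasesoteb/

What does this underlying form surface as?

[lasesɤteb]

/o/ harmonizes with /e/ ([-round]) → [ɤ]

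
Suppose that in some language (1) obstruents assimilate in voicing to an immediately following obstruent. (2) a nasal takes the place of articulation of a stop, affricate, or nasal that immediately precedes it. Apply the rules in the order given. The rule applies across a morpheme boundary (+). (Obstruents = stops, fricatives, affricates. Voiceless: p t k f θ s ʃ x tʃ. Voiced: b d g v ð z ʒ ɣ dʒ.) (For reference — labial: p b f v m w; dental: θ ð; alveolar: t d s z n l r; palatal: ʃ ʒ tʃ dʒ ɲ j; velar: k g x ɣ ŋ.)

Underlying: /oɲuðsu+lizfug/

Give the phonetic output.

Rule 1: /ð/ before /s/ (voiceless) → [θ]
Rule 1: /z/ before /f/ (voiceless) → [s]
After rule 1: oɲuθsu+lisfug
Rule 2: no segment meets the rule's conditions; no change.

[oɲuθsu+lisfug]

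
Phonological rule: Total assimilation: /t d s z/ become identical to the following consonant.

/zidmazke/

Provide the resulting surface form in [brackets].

[zimmakke]

/d/ before /m/ → [m] (total assimilation)
/z/ before /k/ → [k] (total assimilation)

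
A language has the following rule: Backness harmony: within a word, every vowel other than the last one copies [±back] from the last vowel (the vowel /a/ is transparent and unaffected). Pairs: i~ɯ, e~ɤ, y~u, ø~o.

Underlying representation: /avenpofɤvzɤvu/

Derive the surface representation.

/e/ harmonizes with /u/ ([+back]) → [ɤ]

[avɤnpofɤvzɤvu]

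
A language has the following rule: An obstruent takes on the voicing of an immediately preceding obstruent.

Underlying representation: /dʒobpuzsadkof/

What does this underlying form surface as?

[dʒobbuzzadgof]

/p/ after /b/ (voiced) → [b]
/s/ after /z/ (voiced) → [z]
/k/ after /d/ (voiced) → [g]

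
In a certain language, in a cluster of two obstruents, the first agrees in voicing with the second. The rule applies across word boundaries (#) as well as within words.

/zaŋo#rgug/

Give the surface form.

no segment meets the rule's conditions; no change.

[zaŋo#rgug]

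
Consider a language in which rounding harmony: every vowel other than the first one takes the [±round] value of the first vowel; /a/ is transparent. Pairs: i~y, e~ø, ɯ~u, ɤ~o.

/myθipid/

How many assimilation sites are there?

2

/i/ harmonizes with /y/ ([+round]) → [y]
/i/ harmonizes with /y/ ([+round]) → [y]
2 segments change.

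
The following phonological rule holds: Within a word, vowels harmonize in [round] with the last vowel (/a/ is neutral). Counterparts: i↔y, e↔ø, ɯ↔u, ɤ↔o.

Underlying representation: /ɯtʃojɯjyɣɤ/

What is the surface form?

[ɯtʃɤjɯjiɣɤ]

/o/ harmonizes with /ɤ/ ([-round]) → [ɤ]
/y/ harmonizes with /ɤ/ ([-round]) → [i]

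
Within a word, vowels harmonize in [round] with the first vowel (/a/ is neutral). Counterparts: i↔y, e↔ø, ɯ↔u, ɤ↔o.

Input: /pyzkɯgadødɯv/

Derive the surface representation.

/ɯ/ harmonizes with /y/ ([+round]) → [u]
/ɯ/ harmonizes with /y/ ([+round]) → [u]

[pyzkugadøduv]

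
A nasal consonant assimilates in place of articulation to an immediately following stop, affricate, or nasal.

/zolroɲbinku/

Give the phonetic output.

/ɲ/ before /b/ (labial) → [m]
/n/ before /k/ (velar) → [ŋ]

[zolrombiŋku]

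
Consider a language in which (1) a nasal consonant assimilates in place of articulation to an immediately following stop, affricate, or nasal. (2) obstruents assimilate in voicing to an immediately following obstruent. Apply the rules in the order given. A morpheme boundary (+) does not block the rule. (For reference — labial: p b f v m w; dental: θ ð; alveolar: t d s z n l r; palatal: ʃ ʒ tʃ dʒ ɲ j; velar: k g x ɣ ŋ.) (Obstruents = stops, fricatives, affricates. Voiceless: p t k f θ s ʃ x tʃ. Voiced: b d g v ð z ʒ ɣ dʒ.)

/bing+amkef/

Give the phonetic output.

Rule 1: /n/ before /g/ (velar) → [ŋ]
Rule 1: /m/ before /k/ (velar) → [ŋ]
After rule 1: biŋg+aŋkef
Rule 2: no segment meets the rule's conditions; no change.

[biŋg+aŋkef]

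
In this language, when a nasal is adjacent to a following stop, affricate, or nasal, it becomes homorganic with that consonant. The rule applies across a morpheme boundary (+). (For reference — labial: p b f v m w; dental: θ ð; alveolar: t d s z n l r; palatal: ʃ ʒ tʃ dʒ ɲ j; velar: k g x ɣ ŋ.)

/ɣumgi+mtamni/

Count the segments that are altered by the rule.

3

/m/ before /g/ (velar) → [ŋ]
/m/ before /t/ (alveolar) → [n]
/m/ before /n/ (alveolar) → [n]
3 segments change.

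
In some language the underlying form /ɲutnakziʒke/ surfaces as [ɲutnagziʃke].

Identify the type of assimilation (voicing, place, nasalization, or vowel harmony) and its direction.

/k/→[g] /ʒ/→[ʃ].
Each target copies a feature from the following segment, so the direction is regressive.

voicing assimilation, regressive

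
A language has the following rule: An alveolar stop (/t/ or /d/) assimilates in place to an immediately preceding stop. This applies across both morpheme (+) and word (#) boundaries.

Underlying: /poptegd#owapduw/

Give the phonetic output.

/t/ after /p/ (labial) → [p]
/d/ after /g/ (velar) → [g]
/d/ after /p/ (labial) → [b]

[poppegg#owapbuw]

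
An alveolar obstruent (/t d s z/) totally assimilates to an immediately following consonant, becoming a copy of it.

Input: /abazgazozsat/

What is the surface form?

[abaggazossat]

/z/ before /g/ → [g] (total assimilation)
/z/ before /s/ → [s] (total assimilation)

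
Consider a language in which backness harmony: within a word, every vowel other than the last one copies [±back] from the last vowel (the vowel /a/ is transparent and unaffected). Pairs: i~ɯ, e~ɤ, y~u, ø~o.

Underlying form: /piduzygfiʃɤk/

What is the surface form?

[pɯduzugfɯʃɤk]

/i/ harmonizes with /ɤ/ ([+back]) → [ɯ]
/y/ harmonizes with /ɤ/ ([+back]) → [u]
/i/ harmonizes with /ɤ/ ([+back]) → [ɯ]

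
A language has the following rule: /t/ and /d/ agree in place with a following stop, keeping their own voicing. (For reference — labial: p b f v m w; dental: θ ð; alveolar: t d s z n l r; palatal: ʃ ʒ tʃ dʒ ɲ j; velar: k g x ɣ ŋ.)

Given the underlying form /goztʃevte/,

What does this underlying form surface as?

no segment meets the rule's conditions; no change.

[goztʃevte]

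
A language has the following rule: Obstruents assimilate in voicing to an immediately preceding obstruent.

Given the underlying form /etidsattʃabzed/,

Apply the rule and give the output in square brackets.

/s/ after /d/ (voiced) → [z]

[etidzattʃabzed]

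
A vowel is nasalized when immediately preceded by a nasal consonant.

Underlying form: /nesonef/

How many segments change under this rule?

/e/ after nasal /n/ → [ẽ]
/e/ after nasal /n/ → [ẽ]
2 segments change.

2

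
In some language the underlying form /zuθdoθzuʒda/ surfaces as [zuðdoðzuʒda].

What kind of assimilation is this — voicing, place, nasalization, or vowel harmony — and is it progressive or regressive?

/θ/→[ð] /θ/→[ð].
Each target copies a feature from the following segment, so the direction is regressive.

voicing assimilation, regressive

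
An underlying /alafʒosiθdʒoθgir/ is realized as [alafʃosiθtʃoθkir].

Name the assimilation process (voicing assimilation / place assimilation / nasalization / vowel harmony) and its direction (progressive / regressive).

/ʒ/→[ʃ] /dʒ/→[tʃ] /g/→[k].
Each target copies a feature from the preceding segment, so the direction is progressive.

voicing assimilation, progressive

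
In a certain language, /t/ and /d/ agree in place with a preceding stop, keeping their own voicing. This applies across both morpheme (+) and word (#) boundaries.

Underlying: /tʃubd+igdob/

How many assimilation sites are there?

/d/ after /b/ (labial) → [b]
/d/ after /g/ (velar) → [g]
2 segments change.

2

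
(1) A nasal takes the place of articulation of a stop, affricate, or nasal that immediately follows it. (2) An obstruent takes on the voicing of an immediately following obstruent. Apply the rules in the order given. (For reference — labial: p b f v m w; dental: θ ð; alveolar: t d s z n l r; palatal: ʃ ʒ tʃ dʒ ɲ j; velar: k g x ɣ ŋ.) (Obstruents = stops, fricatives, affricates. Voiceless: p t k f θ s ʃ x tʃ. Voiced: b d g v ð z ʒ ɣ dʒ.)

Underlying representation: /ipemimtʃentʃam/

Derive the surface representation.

[ipemiɲtʃeɲtʃam]

Rule 1: /m/ before /tʃ/ (palatal) → [ɲ]
Rule 1: /n/ before /tʃ/ (palatal) → [ɲ]
After rule 1: ipemiɲtʃeɲtʃam
Rule 2: no segment meets the rule's conditions; no change.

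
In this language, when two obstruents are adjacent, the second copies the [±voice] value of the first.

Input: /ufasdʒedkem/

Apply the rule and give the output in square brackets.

[ufastʃedgem]

/dʒ/ after /s/ (voiceless) → [tʃ]
/k/ after /d/ (voiced) → [g]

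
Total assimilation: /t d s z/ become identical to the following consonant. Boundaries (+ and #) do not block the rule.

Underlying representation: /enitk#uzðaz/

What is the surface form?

/t/ before /k/ → [k] (total assimilation)
/z/ before /ð/ → [ð] (total assimilation)

[enikk#uððaz]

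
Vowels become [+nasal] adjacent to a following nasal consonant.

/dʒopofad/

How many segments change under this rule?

0

No segment meets the rule's conditions.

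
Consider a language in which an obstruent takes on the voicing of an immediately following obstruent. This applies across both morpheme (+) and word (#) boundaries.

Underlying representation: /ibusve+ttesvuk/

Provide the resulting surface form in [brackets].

/s/ before /v/ (voiced) → [z]
/s/ before /v/ (voiced) → [z]

[ibuzve+ttezvuk]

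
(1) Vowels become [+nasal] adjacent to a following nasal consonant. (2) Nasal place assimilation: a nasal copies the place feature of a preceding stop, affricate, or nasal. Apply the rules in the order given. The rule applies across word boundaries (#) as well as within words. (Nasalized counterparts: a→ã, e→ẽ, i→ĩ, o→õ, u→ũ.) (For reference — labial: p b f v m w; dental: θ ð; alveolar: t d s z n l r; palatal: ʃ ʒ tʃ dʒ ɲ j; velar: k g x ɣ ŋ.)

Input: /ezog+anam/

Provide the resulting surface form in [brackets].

[ezog+ãnãm]

Rule 1: /a/ before nasal /n/ → [ã]
Rule 1: /a/ before nasal /m/ → [ã]
After rule 1: ezog+ãnãm
Rule 2: no segment meets the rule's conditions; no change.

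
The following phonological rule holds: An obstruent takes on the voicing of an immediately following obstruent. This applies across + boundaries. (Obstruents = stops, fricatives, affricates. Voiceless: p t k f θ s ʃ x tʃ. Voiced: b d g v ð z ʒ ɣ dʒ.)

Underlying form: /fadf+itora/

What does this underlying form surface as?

/d/ before /f/ (voiceless) → [t]

[fatf+itora]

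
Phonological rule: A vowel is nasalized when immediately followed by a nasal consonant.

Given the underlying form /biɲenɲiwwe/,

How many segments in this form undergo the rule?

2

/i/ before nasal /ɲ/ → [ĩ]
/e/ before nasal /n/ → [ẽ]
2 segments change.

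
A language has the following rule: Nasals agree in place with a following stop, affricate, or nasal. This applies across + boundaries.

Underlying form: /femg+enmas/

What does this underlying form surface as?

[feŋg+emmas]

/m/ before /g/ (velar) → [ŋ]
/n/ before /m/ (labial) → [m]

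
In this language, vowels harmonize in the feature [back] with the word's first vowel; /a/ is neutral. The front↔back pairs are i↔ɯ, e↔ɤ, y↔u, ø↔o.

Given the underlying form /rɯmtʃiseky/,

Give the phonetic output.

[rɯmtʃɯsɤku]

/i/ harmonizes with /ɯ/ ([+back]) → [ɯ]
/e/ harmonizes with /ɯ/ ([+back]) → [ɤ]
/y/ harmonizes with /ɯ/ ([+back]) → [u]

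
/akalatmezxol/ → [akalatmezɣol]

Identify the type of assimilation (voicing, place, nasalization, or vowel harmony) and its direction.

voicing assimilation, progressive

/x/→[ɣ].
Each target copies a feature from the preceding segment, so the direction is progressive.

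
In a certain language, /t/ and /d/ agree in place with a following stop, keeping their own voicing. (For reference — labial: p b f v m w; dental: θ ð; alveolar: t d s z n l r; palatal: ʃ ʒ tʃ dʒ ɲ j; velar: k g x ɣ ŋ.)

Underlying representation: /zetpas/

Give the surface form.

[zeppas]

/t/ before /p/ (labial) → [p]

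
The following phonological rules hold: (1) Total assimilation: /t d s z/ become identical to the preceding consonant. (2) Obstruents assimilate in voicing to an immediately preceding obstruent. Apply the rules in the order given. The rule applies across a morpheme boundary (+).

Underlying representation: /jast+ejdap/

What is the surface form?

Rule 1: /t/ after /s/ → [s] (total assimilation)
Rule 1: /d/ after /j/ → [j] (total assimilation)
After rule 1: jass+ejjap
Rule 2: no segment meets the rule's conditions; no change.

[jass+ejjap]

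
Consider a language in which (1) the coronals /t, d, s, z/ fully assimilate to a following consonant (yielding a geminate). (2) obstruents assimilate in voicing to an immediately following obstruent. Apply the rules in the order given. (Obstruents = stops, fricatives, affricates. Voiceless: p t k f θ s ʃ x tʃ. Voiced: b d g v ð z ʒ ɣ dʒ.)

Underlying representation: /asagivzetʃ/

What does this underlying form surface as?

[asagivzetʃ]

Rule 1: no segment meets the rule's conditions; no change.
After rule 1: asagivzetʃ
Rule 2: no segment meets the rule's conditions; no change.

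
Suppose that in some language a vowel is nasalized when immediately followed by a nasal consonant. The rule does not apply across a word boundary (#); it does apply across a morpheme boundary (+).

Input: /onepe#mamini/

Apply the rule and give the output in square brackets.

/o/ before nasal /n/ → [õ]
/a/ before nasal /m/ → [ã]
/i/ before nasal /n/ → [ĩ]

[õnepe#mãmĩni]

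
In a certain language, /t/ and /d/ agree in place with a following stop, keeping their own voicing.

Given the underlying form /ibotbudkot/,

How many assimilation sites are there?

/t/ before /b/ (labial) → [p]
/d/ before /k/ (velar) → [g]
2 segments change.

2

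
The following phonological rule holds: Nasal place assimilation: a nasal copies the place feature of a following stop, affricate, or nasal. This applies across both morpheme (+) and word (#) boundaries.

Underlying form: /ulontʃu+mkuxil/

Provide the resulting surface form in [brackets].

/n/ before /tʃ/ (palatal) → [ɲ]
/m/ before /k/ (velar) → [ŋ]

[uloɲtʃu+ŋkuxil]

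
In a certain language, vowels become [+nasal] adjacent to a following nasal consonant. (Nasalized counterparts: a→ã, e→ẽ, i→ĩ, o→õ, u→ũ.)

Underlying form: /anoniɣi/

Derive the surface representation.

/a/ before nasal /n/ → [ã]
/o/ before nasal /n/ → [õ]

[ãnõniɣi]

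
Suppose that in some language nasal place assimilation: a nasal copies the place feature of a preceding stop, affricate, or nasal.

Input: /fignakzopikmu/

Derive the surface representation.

/n/ after /g/ (velar) → [ŋ]
/m/ after /k/ (velar) → [ŋ]

[figŋakzopikŋu]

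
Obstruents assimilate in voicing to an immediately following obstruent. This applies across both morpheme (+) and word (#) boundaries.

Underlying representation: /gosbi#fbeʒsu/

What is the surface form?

/s/ before /b/ (voiced) → [z]
/f/ before /b/ (voiced) → [v]
/ʒ/ before /s/ (voiceless) → [ʃ]

[gozbi#vbeʃsu]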